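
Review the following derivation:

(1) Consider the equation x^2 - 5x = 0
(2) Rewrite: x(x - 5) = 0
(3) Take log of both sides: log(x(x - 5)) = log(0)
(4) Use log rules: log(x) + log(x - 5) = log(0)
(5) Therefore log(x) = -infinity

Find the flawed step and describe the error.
Step 3: Take log of both sides: log(x(x - 5)) = log(0)

Step 3 takes the logarithm of both sides, resulting in log(0) on the right side. The logarithm is only defined for positive numbers; log(0) is undefined (approaches negative infinity). This operation is invalid.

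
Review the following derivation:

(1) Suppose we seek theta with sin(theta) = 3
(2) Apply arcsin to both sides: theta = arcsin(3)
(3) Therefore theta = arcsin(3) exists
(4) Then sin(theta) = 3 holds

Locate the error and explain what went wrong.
Step 2: Apply arcsin to both sides: theta = arcsin(3)

Step 2 applies arcsin to 3. However, arcsin(x) is only defined for x in [-1, 1] because sin(theta) can only produce values in that range. Since |3| > 1, arcsin(3) is undefined. There is no angle whose sine equals 3.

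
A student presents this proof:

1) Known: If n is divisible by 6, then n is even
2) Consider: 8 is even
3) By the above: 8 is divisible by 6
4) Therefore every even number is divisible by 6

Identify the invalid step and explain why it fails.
Step 3: By the above: 8 is divisible by 6

Step 3 commits the fallacy of affirming the consequent. The known fact 'divisible by 6 → even' does NOT imply 'even → divisible by 6'. That would be the converse, which is false. For example, 8 is even but 8 ÷ 6 = 1.33, which is not an integer.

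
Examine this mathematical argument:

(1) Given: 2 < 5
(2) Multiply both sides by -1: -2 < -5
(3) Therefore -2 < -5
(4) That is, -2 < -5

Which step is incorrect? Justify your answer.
Step 2: Multiply both sides by -1: -2 < -5

Step 2 multiplies both sides by -1 but fails to reverse the inequality sign. When multiplying (or dividing) an inequality by a negative number, the direction must be reversed. Since 2 < 5, we should get -2 > -5, i.e., -2 > -5.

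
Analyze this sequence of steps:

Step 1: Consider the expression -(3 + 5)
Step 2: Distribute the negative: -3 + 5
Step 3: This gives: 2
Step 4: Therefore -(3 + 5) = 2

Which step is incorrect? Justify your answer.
Step 2: Distribute the negative: -3 + 5

Step 2 incorrectly distributes the negative sign. The correct distribution is -(3 + 5) = -3 - 5 = -8. The negative must be applied to both terms, not just the first. The error treats -(3 + 5) as -3 + 5, which equals 2 instead of -8.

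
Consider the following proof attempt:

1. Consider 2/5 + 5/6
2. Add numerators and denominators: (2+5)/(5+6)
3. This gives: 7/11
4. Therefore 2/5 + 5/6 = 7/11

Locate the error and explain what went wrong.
Step 2: Add numerators and denominators: (2+5)/(5+6)

Step 2 incorrectly adds fractions by separately adding numerators and denominators. This is wrong. The correct method requires a common denominator: 2/5 + 5/6 = (2×6 + 5×5)/(5×6) = 37/30 = 37/30. The method used gives 7/11, which is different.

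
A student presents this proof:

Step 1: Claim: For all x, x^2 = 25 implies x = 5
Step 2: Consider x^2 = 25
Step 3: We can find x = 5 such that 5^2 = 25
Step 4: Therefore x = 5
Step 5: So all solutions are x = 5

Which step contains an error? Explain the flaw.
Step 4: Therefore x = 5

Step 4 incorrectly concludes that x = 5 is the only solution. The proof shows that x = 5 is A solution (existence), but does not show it is the ONLY solution (uniqueness). In fact, x = -5 is also a solution since (-5)^2 = 25. Finding one solution doesn't prove there are no others.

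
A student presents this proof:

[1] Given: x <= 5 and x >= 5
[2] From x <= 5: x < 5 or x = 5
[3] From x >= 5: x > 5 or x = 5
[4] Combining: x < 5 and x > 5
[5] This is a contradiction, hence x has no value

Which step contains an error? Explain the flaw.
Step 4: Combining: x < 5 and x > 5

Step 4 incorrectly combines the conditions. From x <= 5 and x >= 5, the intersection is x = 5. The error treats the 'or' cases as 'and' requirements. The correct conclusion is that x = 5 is the unique solution, not that no solution exists.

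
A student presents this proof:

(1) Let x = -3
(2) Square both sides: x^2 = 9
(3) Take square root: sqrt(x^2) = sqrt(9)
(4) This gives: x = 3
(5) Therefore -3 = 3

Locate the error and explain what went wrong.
Step 4: This gives: x = 3

Step 4 incorrectly states that sqrt(x^2) = x. The correct identity is sqrt(x^2) = |x|. Since x = -3 < 0, we have sqrt(x^2) = |-3| = 3, not x = -3.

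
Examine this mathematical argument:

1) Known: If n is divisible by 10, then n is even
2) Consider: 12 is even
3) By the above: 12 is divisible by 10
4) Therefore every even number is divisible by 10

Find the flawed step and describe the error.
Step 3: By the above: 12 is divisible by 10

Step 3 commits the fallacy of affirming the consequent. The known fact 'divisible by 10 → even' does NOT imply 'even → divisible by 10'. That would be the converse, which is false. For example, 12 is even but 12 ÷ 10 = 1.20, which is not an integer.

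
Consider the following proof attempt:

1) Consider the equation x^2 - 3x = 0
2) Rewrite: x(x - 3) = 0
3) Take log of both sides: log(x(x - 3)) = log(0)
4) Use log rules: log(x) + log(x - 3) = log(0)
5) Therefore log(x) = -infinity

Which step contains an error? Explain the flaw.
Step 3: Take log of both sides: log(x(x - 3)) = log(0)

Step 3 takes the logarithm of both sides, resulting in log(0) on the right side. The logarithm is only defined for positive numbers; log(0) is undefined (approaches negative infinity). This operation is invalid.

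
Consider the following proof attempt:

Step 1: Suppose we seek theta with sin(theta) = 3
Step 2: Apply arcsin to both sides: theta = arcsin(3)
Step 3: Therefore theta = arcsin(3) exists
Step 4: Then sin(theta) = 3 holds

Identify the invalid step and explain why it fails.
Step 2: Apply arcsin to both sides: theta = arcsin(3)

Step 2 applies arcsin to 3. However, arcsin(x) is only defined for x in [-1, 1] because sin(theta) can only produce values in that range. Since |3| > 1, arcsin(3) is undefined. There is no angle whose sine equals 3.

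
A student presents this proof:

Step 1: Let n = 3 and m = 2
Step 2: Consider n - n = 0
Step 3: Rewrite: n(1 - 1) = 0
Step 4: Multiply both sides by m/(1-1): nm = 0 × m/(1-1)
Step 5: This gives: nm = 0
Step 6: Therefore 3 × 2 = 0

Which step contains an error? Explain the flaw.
Step 4: Multiply both sides by m/(1-1): nm = 0 × m/(1-1)

Step 4 multiplies both sides by m/(1-1). However, 1-1 = 0, so this is multiplication by m/0, which is undefined. We cannot multiply by an undefined expression.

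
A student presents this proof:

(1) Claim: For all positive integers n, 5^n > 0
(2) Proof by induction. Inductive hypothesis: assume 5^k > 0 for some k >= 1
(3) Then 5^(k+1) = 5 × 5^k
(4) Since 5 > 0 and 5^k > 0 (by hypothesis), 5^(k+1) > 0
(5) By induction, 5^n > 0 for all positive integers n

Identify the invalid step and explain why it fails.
Step 5: By induction, 5^n > 0 for all positive integers n

Step 5 concludes the proof by induction, but no base case was ever established. A valid induction proof requires: (1) a base case proving 5^1 > 0, and (2) an inductive step showing IF 5^k > 0 THEN 5^(k+1) > 0. Steps 2-4 correctly establish the inductive step, but without the base case the conclusion in step 5 does not follow.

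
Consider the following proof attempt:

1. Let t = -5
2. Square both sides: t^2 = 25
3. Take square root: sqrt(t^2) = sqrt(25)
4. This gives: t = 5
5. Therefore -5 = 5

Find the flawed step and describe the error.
Step 4: This gives: t = 5

Step 4 incorrectly states that sqrt(t^2) = t. The correct identity is sqrt(t^2) = |t|. Since t = -5 < 0, we have sqrt(t^2) = |-5| = 5, not t = -5.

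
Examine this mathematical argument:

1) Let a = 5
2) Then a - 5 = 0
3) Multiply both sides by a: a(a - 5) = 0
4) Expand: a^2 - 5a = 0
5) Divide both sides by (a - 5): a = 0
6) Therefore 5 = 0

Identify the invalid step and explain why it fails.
Step 5: Divide both sides by (a - 5): a = 0

Step 5 divides both sides by (a - 5). However, since a = 5, we have (a - 5) = 0. Division by zero is undefined, making this step invalid.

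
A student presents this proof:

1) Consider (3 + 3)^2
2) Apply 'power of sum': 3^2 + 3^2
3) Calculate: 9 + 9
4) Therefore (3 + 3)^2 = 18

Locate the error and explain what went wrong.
Step 2: Apply 'power of sum': 3^2 + 3^2

Step 2 incorrectly applies a non-existent rule '(a+b)^n = a^n + b^n'. This is false in general. The correct expansion uses the binomial theorem. The actual value is (3 + 3)^2 = 6^2 = 36, not 18.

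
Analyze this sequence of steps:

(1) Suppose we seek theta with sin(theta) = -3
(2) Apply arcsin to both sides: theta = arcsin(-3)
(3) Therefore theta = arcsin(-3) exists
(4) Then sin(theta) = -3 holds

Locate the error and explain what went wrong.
Step 2: Apply arcsin to both sides: theta = arcsin(-3)

Step 2 applies arcsin to -3. However, arcsin(x) is only defined for x in [-1, 1] because sin(theta) can only produce values in that range. Since |-3| > 1, arcsin(-3) is undefined. There is no angle whose sine equals -3.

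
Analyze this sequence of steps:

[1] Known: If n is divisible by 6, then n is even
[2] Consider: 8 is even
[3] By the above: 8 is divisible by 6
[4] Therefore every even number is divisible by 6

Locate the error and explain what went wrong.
Step 3: By the above: 8 is divisible by 6

Step 3 commits the fallacy of affirming the consequent. The known fact 'divisible by 6 → even' does NOT imply 'even → divisible by 6'. That would be the converse, which is false. For example, 8 is even but 8 ÷ 6 = 1.33, which is not an integer.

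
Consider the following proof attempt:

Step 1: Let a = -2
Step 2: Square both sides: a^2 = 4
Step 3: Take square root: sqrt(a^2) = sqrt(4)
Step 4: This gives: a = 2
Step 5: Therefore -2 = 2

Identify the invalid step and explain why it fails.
Step 4: This gives: a = 2

Step 4 incorrectly states that sqrt(a^2) = a. The correct identity is sqrt(a^2) = |a|. Since a = -2 < 0, we have sqrt(a^2) = |-2| = 2, not a = -2.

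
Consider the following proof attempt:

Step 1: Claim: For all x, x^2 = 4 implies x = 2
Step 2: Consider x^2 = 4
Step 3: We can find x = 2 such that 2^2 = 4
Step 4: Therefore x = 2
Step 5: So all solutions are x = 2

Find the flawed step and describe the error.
Step 4: Therefore x = 2

Step 4 incorrectly concludes that x = 2 is the only solution. The proof shows that x = 2 is A solution (existence), but does not show it is the ONLY solution (uniqueness). In fact, x = -2 is also a solution since (-2)^2 = 4. Finding one solution doesn't prove there are no others.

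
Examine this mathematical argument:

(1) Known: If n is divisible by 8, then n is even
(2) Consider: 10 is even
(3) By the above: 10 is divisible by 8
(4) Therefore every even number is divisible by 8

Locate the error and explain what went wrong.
Step 3: By the above: 10 is divisible by 8

Step 3 commits the fallacy of affirming the consequent. The known fact 'divisible by 8 → even' does NOT imply 'even → divisible by 8'. That would be the converse, which is false. For example, 10 is even but 10 ÷ 8 = 1.25, which is not an integer.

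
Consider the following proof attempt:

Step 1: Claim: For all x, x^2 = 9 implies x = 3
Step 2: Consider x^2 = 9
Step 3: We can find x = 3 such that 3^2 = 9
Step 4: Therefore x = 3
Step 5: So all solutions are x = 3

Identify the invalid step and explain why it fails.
Step 4: Therefore x = 3

Step 4 incorrectly concludes that x = 3 is the only solution. The proof shows that x = 3 is A solution (existence), but does not show it is the ONLY solution (uniqueness). In fact, x = -3 is also a solution since (-3)^2 = 9. Finding one solution doesn't prove there are no others.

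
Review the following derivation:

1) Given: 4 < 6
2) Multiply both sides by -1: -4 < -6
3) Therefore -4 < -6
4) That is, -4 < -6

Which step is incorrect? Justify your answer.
Step 2: Multiply both sides by -1: -4 < -6

Step 2 multiplies both sides by -1 but fails to reverse the inequality sign. When multiplying (or dividing) an inequality by a negative number, the direction must be reversed. Since 4 < 6, we should get -4 > -6, i.e., -4 > -6.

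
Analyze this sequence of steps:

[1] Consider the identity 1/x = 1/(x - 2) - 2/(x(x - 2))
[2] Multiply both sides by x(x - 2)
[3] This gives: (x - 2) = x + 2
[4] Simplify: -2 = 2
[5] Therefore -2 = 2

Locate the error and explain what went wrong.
Step 3: This gives: (x - 2) = x + 2

Step 3 makes a sign error when clearing denominators. Multiplying -2/(x(x - 2)) by x(x - 2) gives -2, not +2. The correct result is (x - 2) = x - 2, which is trivially true, not (x - 2) = x + 2. (Step 1 is a valid identity: 1/(x - 2) - 2/(x(x - 2)) = (x - 2)/(x(x - 2)) = 1/x.)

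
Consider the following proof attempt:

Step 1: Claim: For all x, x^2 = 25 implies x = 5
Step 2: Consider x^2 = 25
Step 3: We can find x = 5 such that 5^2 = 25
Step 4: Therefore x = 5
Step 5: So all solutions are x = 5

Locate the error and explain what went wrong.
Step 4: Therefore x = 5

Step 4 incorrectly concludes that x = 5 is the only solution. The proof shows that x = 5 is A solution (existence), but does not show it is the ONLY solution (uniqueness). In fact, x = -5 is also a solution since (-5)^2 = 25. Finding one solution doesn't prove there are no others.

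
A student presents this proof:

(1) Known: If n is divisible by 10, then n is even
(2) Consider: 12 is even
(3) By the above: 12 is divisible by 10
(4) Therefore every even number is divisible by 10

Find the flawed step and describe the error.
Step 3: By the above: 12 is divisible by 10

Step 3 commits the fallacy of affirming the consequent. The known fact 'divisible by 10 → even' does NOT imply 'even → divisible by 10'. That would be the converse, which is false. For example, 12 is even but 12 ÷ 10 = 1.20, which is not an integer.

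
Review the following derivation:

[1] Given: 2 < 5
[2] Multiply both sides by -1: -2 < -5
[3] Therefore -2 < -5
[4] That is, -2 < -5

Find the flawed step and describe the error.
Step 2: Multiply both sides by -1: -2 < -5

Step 2 multiplies both sides by -1 but fails to reverse the inequality sign. When multiplying (or dividing) an inequality by a negative number, the direction must be reversed. Since 2 < 5, we should get -2 > -5, i.e., -2 > -5.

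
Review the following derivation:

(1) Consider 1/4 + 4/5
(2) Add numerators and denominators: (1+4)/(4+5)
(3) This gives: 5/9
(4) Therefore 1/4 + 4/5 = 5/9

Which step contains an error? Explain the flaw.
Step 2: Add numerators and denominators: (1+4)/(4+5)

Step 2 incorrectly adds fractions by separately adding numerators and denominators. This is wrong. The correct method requires a common denominator: 1/4 + 4/5 = (1×5 + 4×4)/(4×5) = 21/20 = 21/20. The method used gives 5/9, which is different.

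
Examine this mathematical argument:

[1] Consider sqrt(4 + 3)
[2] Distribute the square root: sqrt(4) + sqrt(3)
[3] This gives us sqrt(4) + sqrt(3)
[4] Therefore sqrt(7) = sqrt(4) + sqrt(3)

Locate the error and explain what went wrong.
Step 2: Distribute the square root: sqrt(4) + sqrt(3)

Step 2 incorrectly 'distributes' the square root over addition. The square root function does not distribute: sqrt(a + b) ≠ sqrt(a) + sqrt(b). In fact, sqrt(4 + 3) = sqrt(7) ≈ 2.6458, while sqrt(4) + sqrt(3) ≈ 3.7321.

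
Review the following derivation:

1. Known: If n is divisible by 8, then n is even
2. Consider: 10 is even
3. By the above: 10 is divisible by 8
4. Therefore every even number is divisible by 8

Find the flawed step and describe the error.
Step 3: By the above: 10 is divisible by 8

Step 3 commits the fallacy of affirming the consequent. The known fact 'divisible by 8 → even' does NOT imply 'even → divisible by 8'. That would be the converse, which is false. For example, 10 is even but 10 ÷ 8 = 1.25, which is not an integer.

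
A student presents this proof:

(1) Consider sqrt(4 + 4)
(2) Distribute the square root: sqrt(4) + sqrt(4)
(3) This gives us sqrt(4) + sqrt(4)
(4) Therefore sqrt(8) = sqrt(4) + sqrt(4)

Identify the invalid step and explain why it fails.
Step 2: Distribute the square root: sqrt(4) + sqrt(4)

Step 2 incorrectly 'distributes' the square root over addition. The square root function does not distribute: sqrt(a + b) ≠ sqrt(a) + sqrt(b). In fact, sqrt(4 + 4) = sqrt(8) ≈ 2.8284, while sqrt(4) + sqrt(4) ≈ 4.0000.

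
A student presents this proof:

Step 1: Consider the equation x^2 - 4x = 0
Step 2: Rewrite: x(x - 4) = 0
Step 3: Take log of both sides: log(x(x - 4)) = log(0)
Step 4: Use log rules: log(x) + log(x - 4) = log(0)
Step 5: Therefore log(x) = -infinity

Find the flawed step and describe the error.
Step 3: Take log of both sides: log(x(x - 4)) = log(0)

Step 3 takes the logarithm of both sides, resulting in log(0) on the right side. The logarithm is only defined for positive numbers; log(0) is undefined (approaches negative infinity). This operation is invalid.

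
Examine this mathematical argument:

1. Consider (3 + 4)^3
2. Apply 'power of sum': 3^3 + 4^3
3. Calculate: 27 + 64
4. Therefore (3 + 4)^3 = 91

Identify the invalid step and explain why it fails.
Step 2: Apply 'power of sum': 3^3 + 4^3

Step 2 incorrectly applies a non-existent rule '(a+b)^n = a^n + b^n'. This is false in general. The correct expansion uses the binomial theorem. The actual value is (3 + 4)^3 = 7^3 = 343, not 91.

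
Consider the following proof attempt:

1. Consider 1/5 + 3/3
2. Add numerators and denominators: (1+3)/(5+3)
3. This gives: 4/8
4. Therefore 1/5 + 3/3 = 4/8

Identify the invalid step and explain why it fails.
Step 2: Add numerators and denominators: (1+3)/(5+3)

Step 2 incorrectly adds fractions by separately adding numerators and denominators. This is wrong. The correct method requires a common denominator: 1/5 + 3/3 = (1×3 + 3×5)/(5×3) = 18/15 = 6/5. The method used gives 4/8, which is different.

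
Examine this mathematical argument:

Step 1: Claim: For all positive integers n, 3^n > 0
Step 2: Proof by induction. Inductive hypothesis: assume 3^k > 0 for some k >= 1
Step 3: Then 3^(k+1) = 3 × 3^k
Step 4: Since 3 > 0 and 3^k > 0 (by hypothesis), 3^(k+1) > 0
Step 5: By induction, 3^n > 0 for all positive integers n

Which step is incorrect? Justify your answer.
Step 5: By induction, 3^n > 0 for all positive integers n

Step 5 concludes the proof by induction, but no base case was ever established. A valid induction proof requires: (1) a base case proving 3^1 > 0, and (2) an inductive step showing IF 3^k > 0 THEN 3^(k+1) > 0. Steps 2-4 correctly establish the inductive step, but without the base case the conclusion in step 5 does not follow.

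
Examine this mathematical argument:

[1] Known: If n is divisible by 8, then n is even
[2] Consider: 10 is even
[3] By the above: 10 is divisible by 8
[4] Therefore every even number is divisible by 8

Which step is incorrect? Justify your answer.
Step 3: By the above: 10 is divisible by 8

Step 3 commits the fallacy of affirming the consequent. The known fact 'divisible by 8 → even' does NOT imply 'even → divisible by 8'. That would be the converse, which is false. For example, 10 is even but 10 ÷ 8 = 1.25, which is not an integer.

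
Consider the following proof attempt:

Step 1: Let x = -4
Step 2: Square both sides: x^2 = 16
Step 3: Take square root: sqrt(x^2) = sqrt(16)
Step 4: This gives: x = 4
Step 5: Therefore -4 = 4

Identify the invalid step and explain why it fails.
Step 4: This gives: x = 4

Step 4 incorrectly states that sqrt(x^2) = x. The correct identity is sqrt(x^2) = |x|. Since x = -4 < 0, we have sqrt(x^2) = |-4| = 4, not x = -4.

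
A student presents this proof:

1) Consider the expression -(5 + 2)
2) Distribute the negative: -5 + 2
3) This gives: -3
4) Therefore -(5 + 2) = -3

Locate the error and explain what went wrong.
Step 2: Distribute the negative: -5 + 2

Step 2 incorrectly distributes the negative sign. The correct distribution is -(5 + 2) = -5 - 2 = -7. The negative must be applied to both terms, not just the first. The error treats -(5 + 2) as -5 + 2, which equals -3 instead of -7.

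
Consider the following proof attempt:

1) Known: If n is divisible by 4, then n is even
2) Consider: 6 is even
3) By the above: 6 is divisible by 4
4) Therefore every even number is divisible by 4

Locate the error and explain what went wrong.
Step 3: By the above: 6 is divisible by 4

Step 3 commits the fallacy of affirming the consequent. The known fact 'divisible by 4 → even' does NOT imply 'even → divisible by 4'. That would be the converse, which is false. For example, 6 is even but 6 ÷ 4 = 1.50, which is not an integer.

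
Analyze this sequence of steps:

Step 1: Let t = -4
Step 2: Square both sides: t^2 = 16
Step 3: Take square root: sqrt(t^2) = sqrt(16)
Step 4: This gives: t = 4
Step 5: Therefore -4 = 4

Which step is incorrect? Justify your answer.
Step 4: This gives: t = 4

Step 4 incorrectly states that sqrt(t^2) = t. The correct identity is sqrt(t^2) = |t|. Since t = -4 < 0, we have sqrt(t^2) = |-4| = 4, not t = -4.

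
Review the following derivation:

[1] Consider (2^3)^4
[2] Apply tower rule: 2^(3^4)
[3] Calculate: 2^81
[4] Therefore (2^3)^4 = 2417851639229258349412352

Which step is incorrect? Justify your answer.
Step 2: Apply tower rule: 2^(3^4)

Step 2 incorrectly states that (a^b)^c = a^(b^c). The correct rule is (a^b)^c = a^(b×c). The actual value is (2^3)^4 = 2^12 = 4096, not 2^81 = 2417851639229258349412352.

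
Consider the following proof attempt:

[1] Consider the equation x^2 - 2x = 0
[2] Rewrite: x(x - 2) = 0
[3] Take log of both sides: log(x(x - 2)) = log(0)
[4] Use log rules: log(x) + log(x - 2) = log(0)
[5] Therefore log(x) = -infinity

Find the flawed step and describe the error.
Step 3: Take log of both sides: log(x(x - 2)) = log(0)

Step 3 takes the logarithm of both sides, resulting in log(0) on the right side. The logarithm is only defined for positive numbers; log(0) is undefined (approaches negative infinity). This operation is invalid.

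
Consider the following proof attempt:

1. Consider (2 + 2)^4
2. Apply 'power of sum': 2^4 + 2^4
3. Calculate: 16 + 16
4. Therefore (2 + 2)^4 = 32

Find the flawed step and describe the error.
Step 2: Apply 'power of sum': 2^4 + 2^4

Step 2 incorrectly applies a non-existent rule '(a+b)^n = a^n + b^n'. This is false in general. The correct expansion uses the binomial theorem. The actual value is (2 + 2)^4 = 4^4 = 256, not 32.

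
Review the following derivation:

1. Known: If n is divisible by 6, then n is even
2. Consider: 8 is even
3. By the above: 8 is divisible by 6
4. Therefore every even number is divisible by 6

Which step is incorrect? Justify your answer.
Step 3: By the above: 8 is divisible by 6

Step 3 commits the fallacy of affirming the consequent. The known fact 'divisible by 6 → even' does NOT imply 'even → divisible by 6'. That would be the converse, which is false. For example, 8 is even but 8 ÷ 6 = 1.33, which is not an integer.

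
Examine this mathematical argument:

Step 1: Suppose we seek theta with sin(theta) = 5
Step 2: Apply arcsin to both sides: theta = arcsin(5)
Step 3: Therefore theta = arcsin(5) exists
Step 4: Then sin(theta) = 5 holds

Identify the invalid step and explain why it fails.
Step 2: Apply arcsin to both sides: theta = arcsin(5)

Step 2 applies arcsin to 5. However, arcsin(x) is only defined for x in [-1, 1] because sin(theta) can only produce values in that range. Since |5| > 1, arcsin(5) is undefined. There is no angle whose sine equals 5.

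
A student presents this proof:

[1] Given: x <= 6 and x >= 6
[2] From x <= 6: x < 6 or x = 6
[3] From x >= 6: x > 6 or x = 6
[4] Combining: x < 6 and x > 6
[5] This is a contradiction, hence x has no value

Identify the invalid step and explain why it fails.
Step 4: Combining: x < 6 and x > 6

Step 4 incorrectly combines the conditions. From x <= 6 and x >= 6, the intersection is x = 6. The error treats the 'or' cases as 'and' requirements. The correct conclusion is that x = 6 is the unique solution, not that no solution exists.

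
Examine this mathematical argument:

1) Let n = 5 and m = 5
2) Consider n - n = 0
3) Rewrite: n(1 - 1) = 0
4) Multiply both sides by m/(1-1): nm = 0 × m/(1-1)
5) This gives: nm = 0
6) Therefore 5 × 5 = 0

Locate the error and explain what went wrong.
Step 4: Multiply both sides by m/(1-1): nm = 0 × m/(1-1)

Step 4 multiplies both sides by m/(1-1). However, 1-1 = 0, so this is multiplication by m/0, which is undefined. We cannot multiply by an undefined expression.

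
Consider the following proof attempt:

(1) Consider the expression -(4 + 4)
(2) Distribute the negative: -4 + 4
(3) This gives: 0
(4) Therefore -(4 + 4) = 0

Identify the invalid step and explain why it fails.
Step 2: Distribute the negative: -4 + 4

Step 2 incorrectly distributes the negative sign. The correct distribution is -(4 + 4) = -4 - 4 = -8. The negative must be applied to both terms, not just the first. The error treats -(4 + 4) as -4 + 4, which equals 0 instead of -8.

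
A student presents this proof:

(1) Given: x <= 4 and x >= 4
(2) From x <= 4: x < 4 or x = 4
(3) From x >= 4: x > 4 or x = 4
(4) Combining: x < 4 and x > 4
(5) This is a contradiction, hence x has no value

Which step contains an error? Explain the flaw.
Step 4: Combining: x < 4 and x > 4

Step 4 incorrectly combines the conditions. From x <= 4 and x >= 4, the intersection is x = 4. The error treats the 'or' cases as 'and' requirements. The correct conclusion is that x = 4 is the unique solution, not that no solution exists.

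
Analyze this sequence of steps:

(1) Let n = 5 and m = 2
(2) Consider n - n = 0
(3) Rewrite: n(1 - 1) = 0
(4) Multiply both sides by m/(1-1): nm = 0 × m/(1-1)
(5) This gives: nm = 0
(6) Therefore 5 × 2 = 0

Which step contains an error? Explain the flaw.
Step 4: Multiply both sides by m/(1-1): nm = 0 × m/(1-1)

Step 4 multiplies both sides by m/(1-1). However, 1-1 = 0, so this is multiplication by m/0, which is undefined. We cannot multiply by an undefined expression.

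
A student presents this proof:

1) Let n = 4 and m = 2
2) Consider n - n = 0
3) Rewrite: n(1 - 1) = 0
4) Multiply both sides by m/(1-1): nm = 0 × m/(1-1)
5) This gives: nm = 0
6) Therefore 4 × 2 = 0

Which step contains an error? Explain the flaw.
Step 4: Multiply both sides by m/(1-1): nm = 0 × m/(1-1)

Step 4 multiplies both sides by m/(1-1). However, 1-1 = 0, so this is multiplication by m/0, which is undefined. We cannot multiply by an undefined expression.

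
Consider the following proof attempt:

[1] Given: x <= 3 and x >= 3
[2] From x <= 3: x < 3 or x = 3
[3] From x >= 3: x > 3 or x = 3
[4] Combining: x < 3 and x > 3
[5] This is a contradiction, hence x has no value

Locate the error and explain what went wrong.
Step 4: Combining: x < 3 and x > 3

Step 4 incorrectly combines the conditions. From x <= 3 and x >= 3, the intersection is x = 3. The error treats the 'or' cases as 'and' requirements. The correct conclusion is that x = 3 is the unique solution, not that no solution exists.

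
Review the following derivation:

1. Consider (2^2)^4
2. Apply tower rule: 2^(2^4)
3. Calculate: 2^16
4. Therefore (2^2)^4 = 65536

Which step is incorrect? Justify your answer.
Step 2: Apply tower rule: 2^(2^4)

Step 2 incorrectly states that (a^b)^c = a^(b^c). The correct rule is (a^b)^c = a^(b×c). The actual value is (2^2)^4 = 2^8 = 256, not 2^16 = 65536.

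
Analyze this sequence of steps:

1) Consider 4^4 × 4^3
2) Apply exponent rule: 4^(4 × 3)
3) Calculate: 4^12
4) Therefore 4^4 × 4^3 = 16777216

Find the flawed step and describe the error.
Step 2: Apply exponent rule: 4^(4 × 3)

Step 2 incorrectly states that a^b × a^c = a^(b×c). The correct rule is a^b × a^c = a^(b+c). The actual value is 4^4 × 4^3 = 4^7 = 16384, not 4^12 = 16777216.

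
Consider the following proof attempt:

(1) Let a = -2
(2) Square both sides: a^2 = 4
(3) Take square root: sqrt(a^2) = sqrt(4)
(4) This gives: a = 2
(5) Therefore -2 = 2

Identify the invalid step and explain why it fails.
Step 4: This gives: a = 2

Step 4 incorrectly states that sqrt(a^2) = a. The correct identity is sqrt(a^2) = |a|. Since a = -2 < 0, we have sqrt(a^2) = |-2| = 2, not a = -2.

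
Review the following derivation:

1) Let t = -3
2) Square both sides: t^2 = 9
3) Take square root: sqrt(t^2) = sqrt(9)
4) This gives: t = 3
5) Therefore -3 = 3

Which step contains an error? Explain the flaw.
Step 4: This gives: t = 3

Step 4 incorrectly states that sqrt(t^2) = t. The correct identity is sqrt(t^2) = |t|. Since t = -3 < 0, we have sqrt(t^2) = |-3| = 3, not t = -3.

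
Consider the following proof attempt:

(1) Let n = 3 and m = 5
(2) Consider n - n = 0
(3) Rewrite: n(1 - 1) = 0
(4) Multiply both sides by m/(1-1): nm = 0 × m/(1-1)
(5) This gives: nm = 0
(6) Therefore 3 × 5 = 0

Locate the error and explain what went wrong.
Step 4: Multiply both sides by m/(1-1): nm = 0 × m/(1-1)

Step 4 multiplies both sides by m/(1-1). However, 1-1 = 0, so this is multiplication by m/0, which is undefined. We cannot multiply by an undefined expression.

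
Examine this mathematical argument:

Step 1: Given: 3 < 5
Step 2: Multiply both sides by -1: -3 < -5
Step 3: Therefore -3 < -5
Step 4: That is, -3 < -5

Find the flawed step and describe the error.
Step 2: Multiply both sides by -1: -3 < -5

Step 2 multiplies both sides by -1 but fails to reverse the inequality sign. When multiplying (or dividing) an inequality by a negative number, the direction must be reversed. Since 3 < 5, we should get -3 > -5, i.e., -3 > -5.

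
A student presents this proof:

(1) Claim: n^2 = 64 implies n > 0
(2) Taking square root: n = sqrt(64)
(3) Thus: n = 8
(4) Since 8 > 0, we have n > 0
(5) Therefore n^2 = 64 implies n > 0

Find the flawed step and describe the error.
Step 2: Taking square root: n = sqrt(64)

Step 2 takes the square root and assumes the positive root only. The equation n^2 = 64 actually has two solutions: n = 8 and n = -8. The proof silently assumes n > 0 without justification, then uses this assumption to conclude n > 0, which is circular. The counterexample n = -8 shows the claim is false.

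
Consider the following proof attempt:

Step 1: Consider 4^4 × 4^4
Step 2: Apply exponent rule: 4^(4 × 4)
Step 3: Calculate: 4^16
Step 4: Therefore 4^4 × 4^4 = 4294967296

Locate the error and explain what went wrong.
Step 2: Apply exponent rule: 4^(4 × 4)

Step 2 incorrectly states that a^b × a^c = a^(b×c). The correct rule is a^b × a^c = a^(b+c). The actual value is 4^4 × 4^4 = 4^8 = 65536, not 4^16 = 4294967296.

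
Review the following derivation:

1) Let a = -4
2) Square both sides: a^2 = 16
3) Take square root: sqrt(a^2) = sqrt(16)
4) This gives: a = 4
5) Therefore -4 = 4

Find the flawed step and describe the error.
Step 4: This gives: a = 4

Step 4 incorrectly states that sqrt(a^2) = a. The correct identity is sqrt(a^2) = |a|. Since a = -4 < 0, we have sqrt(a^2) = |-4| = 4, not a = -4.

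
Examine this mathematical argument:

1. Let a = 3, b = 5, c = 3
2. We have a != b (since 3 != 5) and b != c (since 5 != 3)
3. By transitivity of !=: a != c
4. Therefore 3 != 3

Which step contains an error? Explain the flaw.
Step 3: By transitivity of !=: a != c

Step 3 incorrectly applies transitivity to the '!=' relation. Transitivity states: if a R b and b R c, then a R c. However, '!=' is not transitive. Counterexample: 3 != 5 and 5 != 3, but 3 = 3 (both equal 3). Transitivity holds for relations like <, <=, =, but not for !=.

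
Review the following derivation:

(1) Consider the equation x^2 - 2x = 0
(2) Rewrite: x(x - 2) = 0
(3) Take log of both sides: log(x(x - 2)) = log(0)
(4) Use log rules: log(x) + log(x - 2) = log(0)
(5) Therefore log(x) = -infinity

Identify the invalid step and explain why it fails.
Step 3: Take log of both sides: log(x(x - 2)) = log(0)

Step 3 takes the logarithm of both sides, resulting in log(0) on the right side. The logarithm is only defined for positive numbers; log(0) is undefined (approaches negative infinity). This operation is invalid.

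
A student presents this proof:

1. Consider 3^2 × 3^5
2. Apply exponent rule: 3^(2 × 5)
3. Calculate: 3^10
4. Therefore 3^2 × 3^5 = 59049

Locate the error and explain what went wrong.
Step 2: Apply exponent rule: 3^(2 × 5)

Step 2 incorrectly states that a^b × a^c = a^(b×c). The correct rule is a^b × a^c = a^(b+c). The actual value is 3^2 × 3^5 = 3^7 = 2187, not 3^10 = 59049.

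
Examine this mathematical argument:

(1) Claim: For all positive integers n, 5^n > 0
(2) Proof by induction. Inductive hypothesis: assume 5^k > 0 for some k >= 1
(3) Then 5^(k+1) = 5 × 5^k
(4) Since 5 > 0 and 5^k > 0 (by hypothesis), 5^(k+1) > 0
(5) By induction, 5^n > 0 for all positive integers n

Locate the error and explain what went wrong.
Step 5: By induction, 5^n > 0 for all positive integers n

Step 5 concludes the proof by induction, but no base case was ever established. A valid induction proof requires: (1) a base case proving 5^1 > 0, and (2) an inductive step showing IF 5^k > 0 THEN 5^(k+1) > 0. Steps 2-4 correctly establish the inductive step, but without the base case the conclusion in step 5 does not follow.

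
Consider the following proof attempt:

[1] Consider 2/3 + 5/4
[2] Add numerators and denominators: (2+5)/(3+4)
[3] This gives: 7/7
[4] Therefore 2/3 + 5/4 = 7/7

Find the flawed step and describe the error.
Step 2: Add numerators and denominators: (2+5)/(3+4)

Step 2 incorrectly adds fractions by separately adding numerators and denominators. This is wrong. The correct method requires a common denominator: 2/3 + 5/4 = (2×4 + 5×3)/(3×4) = 23/12 = 23/12. The method used gives 7/7, which is different.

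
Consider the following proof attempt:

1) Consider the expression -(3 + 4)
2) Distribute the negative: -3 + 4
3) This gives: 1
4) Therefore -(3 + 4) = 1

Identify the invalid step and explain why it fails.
Step 2: Distribute the negative: -3 + 4

Step 2 incorrectly distributes the negative sign. The correct distribution is -(3 + 4) = -3 - 4 = -7. The negative must be applied to both terms, not just the first. The error treats -(3 + 4) as -3 + 4, which equals 1 instead of -7.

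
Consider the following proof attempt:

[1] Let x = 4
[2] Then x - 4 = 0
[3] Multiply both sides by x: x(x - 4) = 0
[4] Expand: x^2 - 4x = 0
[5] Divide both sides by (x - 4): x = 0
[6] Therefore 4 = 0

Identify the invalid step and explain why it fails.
Step 5: Divide both sides by (x - 4): x = 0

Step 5 divides both sides by (x - 4). However, since x = 4, we have (x - 4) = 0. Division by zero is undefined, making this step invalid.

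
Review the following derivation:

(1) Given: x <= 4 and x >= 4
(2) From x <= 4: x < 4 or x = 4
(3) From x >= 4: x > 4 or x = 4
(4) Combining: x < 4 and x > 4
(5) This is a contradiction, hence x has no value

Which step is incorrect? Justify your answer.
Step 4: Combining: x < 4 and x > 4

Step 4 incorrectly combines the conditions. From x <= 4 and x >= 4, the intersection is x = 4. The error treats the 'or' cases as 'and' requirements. The correct conclusion is that x = 4 is the unique solution, not that no solution exists.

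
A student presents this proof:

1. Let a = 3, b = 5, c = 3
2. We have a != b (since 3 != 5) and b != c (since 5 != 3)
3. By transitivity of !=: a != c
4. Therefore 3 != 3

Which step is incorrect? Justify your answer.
Step 3: By transitivity of !=: a != c

Step 3 incorrectly applies transitivity to the '!=' relation. Transitivity states: if a R b and b R c, then a R c. However, '!=' is not transitive. Counterexample: 3 != 5 and 5 != 3, but 3 = 3 (both equal 3). Transitivity holds for relations like <, <=, =, but not for !=.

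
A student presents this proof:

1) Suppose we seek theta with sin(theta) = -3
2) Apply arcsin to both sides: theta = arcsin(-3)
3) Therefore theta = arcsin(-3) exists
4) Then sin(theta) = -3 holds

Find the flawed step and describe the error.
Step 2: Apply arcsin to both sides: theta = arcsin(-3)

Step 2 applies arcsin to -3. However, arcsin(x) is only defined for x in [-1, 1] because sin(theta) can only produce values in that range. Since |-3| > 1, arcsin(-3) is undefined. There is no angle whose sine equals -3.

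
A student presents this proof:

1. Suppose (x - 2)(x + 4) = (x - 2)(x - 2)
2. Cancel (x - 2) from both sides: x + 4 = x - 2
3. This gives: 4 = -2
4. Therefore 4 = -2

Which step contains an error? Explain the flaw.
Step 2: Cancel (x - 2) from both sides: x + 4 = x - 2

Step 2 cancels (x - 2) from both sides. This is only valid if (x - 2) ≠ 0, i.e., x ≠ 2. When x = 2, both sides equal zero regardless of the other factors. The correct approach requires considering x = 2 as a separate case.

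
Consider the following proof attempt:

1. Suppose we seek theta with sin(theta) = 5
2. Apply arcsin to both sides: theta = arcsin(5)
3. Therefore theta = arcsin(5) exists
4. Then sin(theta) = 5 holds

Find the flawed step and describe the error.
Step 2: Apply arcsin to both sides: theta = arcsin(5)

Step 2 applies arcsin to 5. However, arcsin(x) is only defined for x in [-1, 1] because sin(theta) can only produce values in that range. Since |5| > 1, arcsin(5) is undefined. There is no angle whose sine equals 5.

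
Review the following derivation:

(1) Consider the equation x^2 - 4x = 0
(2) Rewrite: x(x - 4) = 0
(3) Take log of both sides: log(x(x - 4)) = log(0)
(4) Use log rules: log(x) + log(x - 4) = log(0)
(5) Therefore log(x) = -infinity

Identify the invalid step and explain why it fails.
Step 3: Take log of both sides: log(x(x - 4)) = log(0)

Step 3 takes the logarithm of both sides, resulting in log(0) on the right side. The logarithm is only defined for positive numbers; log(0) is undefined (approaches negative infinity). This operation is invalid.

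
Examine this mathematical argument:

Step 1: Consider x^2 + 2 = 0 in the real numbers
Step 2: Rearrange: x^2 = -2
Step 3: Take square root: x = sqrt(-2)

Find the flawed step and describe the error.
Step 3: Take square root: x = sqrt(-2)

Step 3 takes the square root of -2, which is negative. In the real number system, the square root of a negative number is undefined. The equation x^2 + 2 = 0 has no real solutions. Square roots of negative numbers only exist in the complex numbers.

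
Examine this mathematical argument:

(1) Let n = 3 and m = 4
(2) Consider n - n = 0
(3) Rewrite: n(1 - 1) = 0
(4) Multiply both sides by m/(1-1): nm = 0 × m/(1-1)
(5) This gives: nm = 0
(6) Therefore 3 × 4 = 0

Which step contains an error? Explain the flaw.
Step 4: Multiply both sides by m/(1-1): nm = 0 × m/(1-1)

Step 4 multiplies both sides by m/(1-1). However, 1-1 = 0, so this is multiplication by m/0, which is undefined. We cannot multiply by an undefined expression.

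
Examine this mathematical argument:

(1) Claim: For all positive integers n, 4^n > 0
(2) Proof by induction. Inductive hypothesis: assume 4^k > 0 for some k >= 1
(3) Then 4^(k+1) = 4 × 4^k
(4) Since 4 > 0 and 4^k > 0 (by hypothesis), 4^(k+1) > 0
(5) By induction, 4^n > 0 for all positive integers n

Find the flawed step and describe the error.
Step 5: By induction, 4^n > 0 for all positive integers n

Step 5 concludes the proof by induction, but no base case was ever established. A valid induction proof requires: (1) a base case proving 4^1 > 0, and (2) an inductive step showing IF 4^k > 0 THEN 4^(k+1) > 0. Steps 2-4 correctly establish the inductive step, but without the base case the conclusion in step 5 does not follow.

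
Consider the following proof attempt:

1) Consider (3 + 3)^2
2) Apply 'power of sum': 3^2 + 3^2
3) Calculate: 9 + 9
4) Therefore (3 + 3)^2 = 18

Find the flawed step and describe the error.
Step 2: Apply 'power of sum': 3^2 + 3^2

Step 2 incorrectly applies a non-existent rule '(a+b)^n = a^n + b^n'. This is false in general. The correct expansion uses the binomial theorem. The actual value is (3 + 3)^2 = 6^2 = 36, not 18.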